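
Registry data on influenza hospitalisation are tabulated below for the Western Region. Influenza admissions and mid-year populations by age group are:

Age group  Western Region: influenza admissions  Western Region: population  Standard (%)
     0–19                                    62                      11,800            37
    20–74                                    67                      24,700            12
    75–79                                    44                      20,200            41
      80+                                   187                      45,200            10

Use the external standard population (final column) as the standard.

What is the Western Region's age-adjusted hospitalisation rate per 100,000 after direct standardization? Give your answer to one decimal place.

Age-specific rates per 100,000 for the Western Region: 525.42, 271.26, 217.82, 413.72.
Standard weights: 0.37, 0.12, 0.41, 0.10.
Standardized rate: 0.3700×525.42 + 0.1200×271.26 + 0.4100×217.82 + 0.1000×413.72 = 357.6360 per 100,000.

357.6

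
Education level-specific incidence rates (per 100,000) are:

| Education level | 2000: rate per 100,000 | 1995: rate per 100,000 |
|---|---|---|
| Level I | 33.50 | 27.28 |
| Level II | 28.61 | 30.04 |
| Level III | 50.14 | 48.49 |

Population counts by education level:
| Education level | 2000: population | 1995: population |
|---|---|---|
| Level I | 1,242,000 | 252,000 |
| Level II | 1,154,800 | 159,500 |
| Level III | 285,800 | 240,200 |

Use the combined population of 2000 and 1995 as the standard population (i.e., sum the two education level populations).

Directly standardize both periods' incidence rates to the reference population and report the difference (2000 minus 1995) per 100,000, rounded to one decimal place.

2.5

Combined standard total = 3,334,300; weights = 0.4481, 0.3942, 0.1578.
2000: 0.4481×33.50 + 0.3942×28.61 + 0.1578×50.14 = 34.1975 per 100,000.
1995: 0.4481×27.28 + 0.3942×30.04 + 0.1578×48.49 = 31.7139 per 100,000.
Difference = 34.1975 − 31.7139 = 2.4836.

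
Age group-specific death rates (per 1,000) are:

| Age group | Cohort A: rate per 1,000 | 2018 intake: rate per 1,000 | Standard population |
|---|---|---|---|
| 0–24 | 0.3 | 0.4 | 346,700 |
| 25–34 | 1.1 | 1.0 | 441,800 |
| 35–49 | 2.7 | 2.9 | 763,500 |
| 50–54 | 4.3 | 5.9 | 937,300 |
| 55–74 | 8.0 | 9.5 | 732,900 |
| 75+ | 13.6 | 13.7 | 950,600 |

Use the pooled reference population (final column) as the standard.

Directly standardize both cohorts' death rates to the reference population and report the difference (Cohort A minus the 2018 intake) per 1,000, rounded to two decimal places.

-0.68

Standard total = 4,172,800; weights = 0.0831, 0.1059, 0.1830, 0.2246, 0.1756, 0.2278.
Cohort A: 0.0831×0.3 + 0.1059×1.1 + 0.1830×2.7 + 0.2246×4.3 + 0.1756×8.0 + 0.2278×13.6 = 6.1046 per 1,000.
The 2018 intake: 0.0831×0.4 + 0.1059×1.0 + 0.1830×2.9 + 0.2246×5.9 + 0.1756×9.5 + 0.2278×13.7 = 6.7845 per 1,000.
Difference = 6.1046 − 6.7845 = -0.6799.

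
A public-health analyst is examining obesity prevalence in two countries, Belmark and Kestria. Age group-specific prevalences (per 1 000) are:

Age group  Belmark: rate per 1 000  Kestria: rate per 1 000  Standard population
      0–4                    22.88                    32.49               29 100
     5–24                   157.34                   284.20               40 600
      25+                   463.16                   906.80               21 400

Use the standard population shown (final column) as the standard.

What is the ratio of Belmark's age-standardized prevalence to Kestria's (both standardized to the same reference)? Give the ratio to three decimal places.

Standard total = 91 100; weights = 0.3194, 0.4457, 0.2349.
Belmark: 0.3194×22.88 + 0.4457×157.34 + 0.2349×463.16 = 186.2287 per 1 000.
Kestria: 0.3194×32.49 + 0.4457×284.20 + 0.2349×906.80 = 350.0494 per 1 000.
Ratio = 186.2287 ÷ 350.0494 = 0.53201.

0.532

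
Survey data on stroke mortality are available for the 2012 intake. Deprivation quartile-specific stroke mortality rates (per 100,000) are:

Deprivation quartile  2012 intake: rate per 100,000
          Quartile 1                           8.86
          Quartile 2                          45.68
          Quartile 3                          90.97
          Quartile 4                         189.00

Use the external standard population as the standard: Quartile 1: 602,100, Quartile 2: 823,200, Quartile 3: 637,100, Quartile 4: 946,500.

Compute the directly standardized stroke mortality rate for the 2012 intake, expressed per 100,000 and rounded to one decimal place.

Standard total = 3,008,900; weights = 0.2001, 0.2736, 0.2117, 0.3146.
Standardized rate: 0.2001×8.86 + 0.2736×45.68 + 0.2117×90.97 + 0.3146×189.00 = 92.9854 per 100,000.

93.0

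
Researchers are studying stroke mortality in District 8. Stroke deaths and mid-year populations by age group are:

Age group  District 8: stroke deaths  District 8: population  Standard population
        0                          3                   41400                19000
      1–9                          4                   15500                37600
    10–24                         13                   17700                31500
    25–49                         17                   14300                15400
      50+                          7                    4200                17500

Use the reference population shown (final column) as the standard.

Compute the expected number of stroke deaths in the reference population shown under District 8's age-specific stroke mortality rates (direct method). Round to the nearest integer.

Age-specific rates per 100000 for District 8: 7.25, 25.81, 73.45, 118.88, 166.67.
Expected stroke deaths = Σ (standard pop × age-specific rate ÷ 100000)
= 19000×7.25/100000 + 37600×25.81/100000 + 31500×73.45/100000 + 15400×118.88/100000 + 17500×166.67/100000
= 1.38 + 9.70 + 23.14 + 18.31 + 29.17 = 81.69.

82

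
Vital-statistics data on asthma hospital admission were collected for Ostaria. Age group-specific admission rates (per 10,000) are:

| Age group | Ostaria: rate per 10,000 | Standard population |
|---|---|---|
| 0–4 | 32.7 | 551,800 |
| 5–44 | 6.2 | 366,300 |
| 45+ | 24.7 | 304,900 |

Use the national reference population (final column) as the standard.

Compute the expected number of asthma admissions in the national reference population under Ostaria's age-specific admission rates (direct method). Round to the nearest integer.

Expected asthma admissions = Σ (standard pop × age-specific rate ÷ 10,000)
= 551,800×32.7/10,000 + 366,300×6.2/10,000 + 304,900×24.7/10,000
= 1804.39 + 227.11 + 753.10 = 2784.59.

2785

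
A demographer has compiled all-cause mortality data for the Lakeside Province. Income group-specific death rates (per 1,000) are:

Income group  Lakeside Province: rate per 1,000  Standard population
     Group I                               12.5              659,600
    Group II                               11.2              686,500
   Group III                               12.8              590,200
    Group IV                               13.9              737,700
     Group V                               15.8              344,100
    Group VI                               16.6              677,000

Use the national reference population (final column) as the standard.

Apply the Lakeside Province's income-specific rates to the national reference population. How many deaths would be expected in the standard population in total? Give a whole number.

Expected deaths = Σ (standard pop × income-specific rate ÷ 1,000)
= 659,600×12.5/1,000 + 686,500×11.2/1,000 + 590,200×12.8/1,000 + 737,700×13.9/1,000 + 344,100×15.8/1,000 + 677,000×16.6/1,000
= 8245.00 + 7688.80 + 7554.56 + 10254.03 + 5436.78 + 11238.20 = 50417.37.

50417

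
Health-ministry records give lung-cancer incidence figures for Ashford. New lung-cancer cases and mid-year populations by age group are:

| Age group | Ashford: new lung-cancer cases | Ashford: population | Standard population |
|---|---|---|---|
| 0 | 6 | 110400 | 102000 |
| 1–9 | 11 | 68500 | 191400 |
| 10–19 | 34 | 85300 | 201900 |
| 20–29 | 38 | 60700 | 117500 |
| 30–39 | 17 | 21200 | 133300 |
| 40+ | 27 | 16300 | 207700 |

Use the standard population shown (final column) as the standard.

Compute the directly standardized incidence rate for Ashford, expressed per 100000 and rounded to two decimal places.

67.23

Age-specific rates per 100000 for Ashford: 5.43, 16.06, 39.86, 62.60, 80.19, 165.64.
Standard total = 953800; weights = 0.1069, 0.2007, 0.2117, 0.1232, 0.1398, 0.2178.
Standardized rate: 0.1069×5.43 + 0.2007×16.06 + 0.2117×39.86 + 0.1232×62.60 + 0.1398×80.19 + 0.2178×165.64 = 67.2309 per 100000.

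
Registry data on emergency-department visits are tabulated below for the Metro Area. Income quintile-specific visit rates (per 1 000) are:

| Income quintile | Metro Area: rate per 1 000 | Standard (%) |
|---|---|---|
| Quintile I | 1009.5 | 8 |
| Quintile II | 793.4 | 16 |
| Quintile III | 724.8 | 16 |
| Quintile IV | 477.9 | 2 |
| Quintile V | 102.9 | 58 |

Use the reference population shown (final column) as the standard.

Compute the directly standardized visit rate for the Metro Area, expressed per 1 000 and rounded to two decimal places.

392.91

Standard weights: 0.08, 0.16, 0.16, 0.02, 0.58.
Standardized rate: 0.0800×1009.5 + 0.1600×793.4 + 0.1600×724.8 + 0.0200×477.9 + 0.5800×102.9 = 392.9120 per 1 000.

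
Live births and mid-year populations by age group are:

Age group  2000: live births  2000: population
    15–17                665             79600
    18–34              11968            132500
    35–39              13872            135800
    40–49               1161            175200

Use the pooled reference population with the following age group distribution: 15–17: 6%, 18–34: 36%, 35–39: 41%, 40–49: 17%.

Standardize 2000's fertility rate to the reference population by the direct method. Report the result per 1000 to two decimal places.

Age-specific rates per 1000 for 2000: 8.354, 90.325, 102.150, 6.627.
Standard weights: 0.06, 0.36, 0.41, 0.17.
Standardized rate: 0.0600×8.354 + 0.3600×90.325 + 0.4100×102.150 + 0.1700×6.627 = 76.0262 per 1000.

76.03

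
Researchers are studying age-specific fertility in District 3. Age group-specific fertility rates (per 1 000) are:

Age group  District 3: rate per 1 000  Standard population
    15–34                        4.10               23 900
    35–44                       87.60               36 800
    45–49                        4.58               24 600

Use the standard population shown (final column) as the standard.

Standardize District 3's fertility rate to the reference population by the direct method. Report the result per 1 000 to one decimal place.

40.3

Standard total = 85 300; weights = 0.2802, 0.4314, 0.2884.
Standardized rate: 0.2802×4.10 + 0.4314×87.60 + 0.2884×4.58 = 40.2619 per 1 000.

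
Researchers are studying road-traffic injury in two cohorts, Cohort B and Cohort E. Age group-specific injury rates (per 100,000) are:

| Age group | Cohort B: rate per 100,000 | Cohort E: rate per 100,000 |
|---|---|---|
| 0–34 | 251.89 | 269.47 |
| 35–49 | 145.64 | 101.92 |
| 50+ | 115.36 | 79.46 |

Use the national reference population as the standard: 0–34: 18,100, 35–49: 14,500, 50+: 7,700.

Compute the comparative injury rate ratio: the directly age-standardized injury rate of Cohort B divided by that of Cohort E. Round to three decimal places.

1.085

Standard total = 40,300; weights = 0.4491, 0.3598, 0.1911.
Cohort B: 0.4491×251.89 + 0.3598×145.64 + 0.1911×115.36 = 187.5747 per 100,000.
Cohort E: 0.4491×269.47 + 0.3598×101.92 + 0.1911×79.46 = 172.8806 per 100,000.
Ratio = 187.5747 ÷ 172.8806 = 1.08500.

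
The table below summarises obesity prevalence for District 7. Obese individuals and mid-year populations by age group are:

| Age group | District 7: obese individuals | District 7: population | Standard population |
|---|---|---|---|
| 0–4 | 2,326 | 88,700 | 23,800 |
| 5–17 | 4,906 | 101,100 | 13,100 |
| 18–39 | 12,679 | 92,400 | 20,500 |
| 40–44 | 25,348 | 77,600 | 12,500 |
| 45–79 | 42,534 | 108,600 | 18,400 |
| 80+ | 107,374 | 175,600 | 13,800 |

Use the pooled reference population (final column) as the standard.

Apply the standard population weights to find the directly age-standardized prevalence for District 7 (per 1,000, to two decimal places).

Age-specific rates per 1,000 for District 7: 26.223, 48.526, 137.219, 326.649, 391.657, 611.469.
Standard total = 102,100; weights = 0.2331, 0.1283, 0.2008, 0.1224, 0.1802, 0.1352.
Standardized rate: 0.2331×26.223 + 0.1283×48.526 + 0.2008×137.219 + 0.1224×326.649 + 0.1802×391.657 + 0.1352×611.469 = 233.1115 per 1,000.

233.11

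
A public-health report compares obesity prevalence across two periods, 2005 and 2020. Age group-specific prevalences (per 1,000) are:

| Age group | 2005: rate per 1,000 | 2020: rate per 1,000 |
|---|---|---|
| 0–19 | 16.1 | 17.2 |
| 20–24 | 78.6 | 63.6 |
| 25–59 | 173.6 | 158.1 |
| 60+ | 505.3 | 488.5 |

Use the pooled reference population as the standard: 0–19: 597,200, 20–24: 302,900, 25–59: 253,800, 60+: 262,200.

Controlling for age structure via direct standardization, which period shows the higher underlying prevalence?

Standard total = 1,416,100; weights = 0.4217, 0.2139, 0.1792, 0.1852.
2005: 0.4217×16.1 + 0.2139×78.6 + 0.1792×173.6 + 0.1852×505.3 = 148.2750 per 1,000.
2020: 0.4217×17.2 + 0.2139×63.6 + 0.1792×158.1 + 0.1852×488.5 = 139.6418 per 1,000.

2005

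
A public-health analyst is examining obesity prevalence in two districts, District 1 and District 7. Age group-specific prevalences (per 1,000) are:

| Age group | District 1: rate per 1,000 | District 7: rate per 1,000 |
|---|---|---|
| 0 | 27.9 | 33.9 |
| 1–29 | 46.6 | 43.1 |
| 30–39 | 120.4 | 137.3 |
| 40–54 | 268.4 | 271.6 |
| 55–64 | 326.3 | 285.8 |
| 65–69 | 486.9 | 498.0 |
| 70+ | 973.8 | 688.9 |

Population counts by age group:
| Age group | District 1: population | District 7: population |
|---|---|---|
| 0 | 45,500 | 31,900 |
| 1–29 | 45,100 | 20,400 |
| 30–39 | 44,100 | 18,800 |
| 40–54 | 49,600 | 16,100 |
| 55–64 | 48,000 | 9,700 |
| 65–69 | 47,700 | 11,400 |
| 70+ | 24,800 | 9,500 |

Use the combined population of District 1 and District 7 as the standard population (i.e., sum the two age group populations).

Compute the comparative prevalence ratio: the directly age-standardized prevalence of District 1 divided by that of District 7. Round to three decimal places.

Combined standard total = 422,600; weights = 0.1832, 0.1550, 0.1488, 0.1555, 0.1365, 0.1398, 0.0812.
District 1: 0.1832×27.9 + 0.1550×46.6 + 0.1488×120.4 + 0.1555×268.4 + 0.1365×326.3 + 0.1398×486.9 + 0.0812×973.8 = 263.6617 per 1,000.
District 7: 0.1832×33.9 + 0.1550×43.1 + 0.1488×137.3 + 0.1555×271.6 + 0.1365×285.8 + 0.1398×498.0 + 0.0812×688.9 = 240.1300 per 1,000.
Ratio = 263.6617 ÷ 240.1300 = 1.09800.

1.098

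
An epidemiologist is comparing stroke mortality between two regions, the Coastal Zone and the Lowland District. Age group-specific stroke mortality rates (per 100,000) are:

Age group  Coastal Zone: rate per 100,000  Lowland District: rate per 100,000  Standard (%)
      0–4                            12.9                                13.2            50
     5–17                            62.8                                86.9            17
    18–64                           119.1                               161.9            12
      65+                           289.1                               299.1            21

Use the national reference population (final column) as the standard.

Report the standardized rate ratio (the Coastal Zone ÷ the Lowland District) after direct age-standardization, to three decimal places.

0.889

Standard weights: 0.50, 0.17, 0.12, 0.21.
The Coastal Zone: 0.5000×12.9 + 0.1700×62.8 + 0.1200×119.1 + 0.2100×289.1 = 92.1290 per 100,000.
The Lowland District: 0.5000×13.2 + 0.1700×86.9 + 0.1200×161.9 + 0.2100×299.1 = 103.6120 per 100,000.
Ratio = 92.1290 ÷ 103.6120 = 0.88917.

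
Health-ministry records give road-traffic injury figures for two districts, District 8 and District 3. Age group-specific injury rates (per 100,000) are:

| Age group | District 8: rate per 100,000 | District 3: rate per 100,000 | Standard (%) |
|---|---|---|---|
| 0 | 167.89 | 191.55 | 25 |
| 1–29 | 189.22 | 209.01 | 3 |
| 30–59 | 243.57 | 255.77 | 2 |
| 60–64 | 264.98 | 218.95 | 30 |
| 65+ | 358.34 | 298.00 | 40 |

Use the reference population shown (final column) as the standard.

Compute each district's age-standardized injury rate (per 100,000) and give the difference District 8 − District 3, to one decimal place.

31.2

Standard weights: 0.25, 0.03, 0.02, 0.30, 0.40.
District 8: 0.2500×167.89 + 0.0300×189.22 + 0.0200×243.57 + 0.3000×264.98 + 0.4000×358.34 = 275.3505 per 100,000.
District 3: 0.2500×191.55 + 0.0300×209.01 + 0.0200×255.77 + 0.3000×218.95 + 0.4000×298.00 = 244.1582 per 100,000.
Difference = 275.3505 − 244.1582 = 31.1923.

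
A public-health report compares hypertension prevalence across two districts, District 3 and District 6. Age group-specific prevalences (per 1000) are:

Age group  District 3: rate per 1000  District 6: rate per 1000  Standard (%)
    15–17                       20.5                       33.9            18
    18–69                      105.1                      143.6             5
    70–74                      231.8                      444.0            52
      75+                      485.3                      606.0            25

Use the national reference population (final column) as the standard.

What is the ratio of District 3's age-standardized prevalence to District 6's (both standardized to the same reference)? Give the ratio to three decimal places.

Standard weights: 0.18, 0.05, 0.52, 0.25.
District 3: 0.1800×20.5 + 0.0500×105.1 + 0.5200×231.8 + 0.2500×485.3 = 250.8060 per 1000.
District 6: 0.1800×33.9 + 0.0500×143.6 + 0.5200×444.0 + 0.2500×606.0 = 395.6620 per 1000.
Ratio = 250.8060 ÷ 395.6620 = 0.63389.

0.634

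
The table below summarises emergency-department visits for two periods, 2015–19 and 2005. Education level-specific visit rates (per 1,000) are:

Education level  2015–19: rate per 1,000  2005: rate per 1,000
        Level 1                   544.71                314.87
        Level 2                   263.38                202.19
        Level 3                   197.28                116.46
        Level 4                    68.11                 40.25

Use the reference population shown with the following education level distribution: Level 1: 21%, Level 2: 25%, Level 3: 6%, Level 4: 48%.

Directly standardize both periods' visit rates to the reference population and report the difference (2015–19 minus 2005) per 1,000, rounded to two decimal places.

81.79

Standard weights: 0.21, 0.25, 0.06, 0.48.
2015–19: 0.2100×544.71 + 0.2500×263.38 + 0.0600×197.28 + 0.4800×68.11 = 224.7637 per 1,000.
2005: 0.2100×314.87 + 0.2500×202.19 + 0.0600×116.46 + 0.4800×40.25 = 142.9778 per 1,000.
Difference = 224.7637 − 142.9778 = 81.7859.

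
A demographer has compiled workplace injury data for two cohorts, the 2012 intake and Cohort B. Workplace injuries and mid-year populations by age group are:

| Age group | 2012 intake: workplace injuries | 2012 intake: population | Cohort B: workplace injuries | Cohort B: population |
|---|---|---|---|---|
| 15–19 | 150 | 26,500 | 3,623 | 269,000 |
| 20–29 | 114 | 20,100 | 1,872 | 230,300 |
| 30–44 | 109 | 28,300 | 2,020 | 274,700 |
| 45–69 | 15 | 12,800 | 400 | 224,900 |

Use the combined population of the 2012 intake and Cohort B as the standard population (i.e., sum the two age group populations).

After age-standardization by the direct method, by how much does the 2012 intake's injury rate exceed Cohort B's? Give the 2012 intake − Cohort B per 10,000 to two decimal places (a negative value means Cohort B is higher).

-37.99

Age-specific rates per 10,000 for the 2012 intake: 56.60, 56.72, 38.52, 11.72.
For Cohort B: 134.68, 81.29, 73.53, 17.79.
Combined standard total = 1,086,600; weights = 0.2719, 0.2304, 0.2789, 0.2188.
The 2012 intake: 0.2719×56.60 + 0.2304×56.72 + 0.2789×38.52 + 0.2188×11.72 = 41.7670 per 10,000.
Cohort B: 0.2719×134.68 + 0.2304×81.29 + 0.2789×73.53 + 0.2188×17.79 = 79.7549 per 10,000.
Difference = 41.7670 − 79.7549 = -37.9878.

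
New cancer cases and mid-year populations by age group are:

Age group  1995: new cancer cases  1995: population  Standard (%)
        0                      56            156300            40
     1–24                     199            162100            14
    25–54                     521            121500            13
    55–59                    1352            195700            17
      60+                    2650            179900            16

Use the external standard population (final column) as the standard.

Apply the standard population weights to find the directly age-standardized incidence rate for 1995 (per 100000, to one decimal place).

Age-specific rates per 100000 for 1995: 35.83, 122.76, 428.81, 690.85, 1473.04.
Standard weights: 0.40, 0.14, 0.13, 0.17, 0.16.
Standardized rate: 0.4000×35.83 + 0.1400×122.76 + 0.1300×428.81 + 0.1700×690.85 + 0.1600×1473.04 = 440.3948 per 100000.

440.4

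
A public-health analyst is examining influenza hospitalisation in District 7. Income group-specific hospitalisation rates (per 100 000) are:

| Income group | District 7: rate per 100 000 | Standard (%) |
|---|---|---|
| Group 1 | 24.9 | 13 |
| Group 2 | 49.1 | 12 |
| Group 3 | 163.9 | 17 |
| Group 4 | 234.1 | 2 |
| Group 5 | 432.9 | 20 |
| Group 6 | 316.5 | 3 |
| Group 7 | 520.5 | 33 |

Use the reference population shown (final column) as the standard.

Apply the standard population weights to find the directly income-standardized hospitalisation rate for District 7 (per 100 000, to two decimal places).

Standard weights: 0.13, 0.12, 0.17, 0.02, 0.20, 0.03, 0.33.
Standardized rate: 0.1300×24.9 + 0.1200×49.1 + 0.1700×163.9 + 0.0200×234.1 + 0.2000×432.9 + 0.0300×316.5 + 0.3300×520.5 = 309.5140 per 100 000.

309.51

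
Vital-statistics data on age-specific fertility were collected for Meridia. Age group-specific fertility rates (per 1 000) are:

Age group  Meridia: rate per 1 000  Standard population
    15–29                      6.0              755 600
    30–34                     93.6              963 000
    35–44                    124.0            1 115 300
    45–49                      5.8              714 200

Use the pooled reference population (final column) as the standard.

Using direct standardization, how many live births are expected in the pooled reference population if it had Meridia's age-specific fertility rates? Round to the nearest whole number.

237110

Expected live births = Σ (standard pop × age-specific rate ÷ 1 000)
= 755 600×6.0/1 000 + 963 000×93.6/1 000 + 1 115 300×124.0/1 000 + 714 200×5.8/1 000
= 4533.60 + 90136.80 + 138297.20 + 4142.36 = 237109.96.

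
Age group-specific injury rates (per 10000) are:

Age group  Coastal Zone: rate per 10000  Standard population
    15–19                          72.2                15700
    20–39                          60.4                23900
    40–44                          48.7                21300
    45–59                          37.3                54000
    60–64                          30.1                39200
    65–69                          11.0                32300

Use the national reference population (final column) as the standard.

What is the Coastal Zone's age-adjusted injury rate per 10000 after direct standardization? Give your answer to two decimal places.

Standard total = 186400; weights = 0.0842, 0.1282, 0.1143, 0.2897, 0.2103, 0.1733.
Standardized rate: 0.0842×72.2 + 0.1282×60.4 + 0.1143×48.7 + 0.2897×37.3 + 0.2103×30.1 + 0.1733×11.0 = 38.4326 per 10000.

38.43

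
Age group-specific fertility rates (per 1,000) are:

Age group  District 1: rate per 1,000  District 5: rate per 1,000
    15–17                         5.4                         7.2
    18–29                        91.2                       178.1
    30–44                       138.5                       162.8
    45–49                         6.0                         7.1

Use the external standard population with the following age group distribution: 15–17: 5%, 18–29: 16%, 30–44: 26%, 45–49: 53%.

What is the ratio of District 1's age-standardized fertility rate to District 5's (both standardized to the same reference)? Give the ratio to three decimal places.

0.721

Standard weights: 0.05, 0.16, 0.26, 0.53.
District 1: 0.0500×5.4 + 0.1600×91.2 + 0.2600×138.5 + 0.5300×6.0 = 54.0520 per 1,000.
District 5: 0.0500×7.2 + 0.1600×178.1 + 0.2600×162.8 + 0.5300×7.1 = 74.9470 per 1,000.
Ratio = 54.0520 ÷ 74.9470 = 0.72120.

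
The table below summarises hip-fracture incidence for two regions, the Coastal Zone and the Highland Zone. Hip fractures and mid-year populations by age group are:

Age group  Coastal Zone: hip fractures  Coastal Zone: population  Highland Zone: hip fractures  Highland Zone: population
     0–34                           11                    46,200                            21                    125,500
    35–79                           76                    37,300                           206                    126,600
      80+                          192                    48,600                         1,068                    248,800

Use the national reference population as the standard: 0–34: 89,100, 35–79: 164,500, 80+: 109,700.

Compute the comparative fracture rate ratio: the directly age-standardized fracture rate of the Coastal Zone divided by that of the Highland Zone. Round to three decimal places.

Age-specific rates per 100,000 for the Coastal Zone: 23.81, 203.75, 395.06.
For the Highland Zone: 16.73, 162.72, 429.26.
Standard total = 363,300; weights = 0.2453, 0.4528, 0.3020.
The Coastal Zone: 0.2453×23.81 + 0.4528×203.75 + 0.3020×395.06 = 217.3882 per 100,000.
The Highland Zone: 0.2453×16.73 + 0.4528×162.72 + 0.3020×429.26 = 207.3982 per 100,000.
Ratio = 217.3882 ÷ 207.3982 = 1.04817.

1.048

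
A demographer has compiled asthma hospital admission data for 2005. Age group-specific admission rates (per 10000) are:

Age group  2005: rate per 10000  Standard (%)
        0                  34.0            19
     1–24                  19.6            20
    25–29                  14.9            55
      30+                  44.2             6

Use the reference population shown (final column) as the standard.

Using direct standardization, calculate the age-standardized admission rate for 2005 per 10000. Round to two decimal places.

Standard weights: 0.19, 0.20, 0.55, 0.06.
Standardized rate: 0.1900×34.0 + 0.2000×19.6 + 0.5500×14.9 + 0.0600×44.2 = 21.2270 per 10000.

21.23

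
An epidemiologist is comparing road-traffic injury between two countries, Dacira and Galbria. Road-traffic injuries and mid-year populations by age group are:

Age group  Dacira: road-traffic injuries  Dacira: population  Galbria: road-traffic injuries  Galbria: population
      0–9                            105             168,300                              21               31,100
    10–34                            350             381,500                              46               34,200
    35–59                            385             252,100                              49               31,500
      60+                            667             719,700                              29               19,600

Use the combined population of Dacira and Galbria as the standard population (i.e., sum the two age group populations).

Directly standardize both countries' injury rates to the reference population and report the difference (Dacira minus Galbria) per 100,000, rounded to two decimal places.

-36.92

Age-specific rates per 100,000 for Dacira: 62.39, 91.74, 152.72, 92.68.
For Galbria: 67.52, 134.50, 155.56, 147.96.
Combined standard total = 1,638,000; weights = 0.1217, 0.2538, 0.1731, 0.4513.
Dacira: 0.1217×62.39 + 0.2538×91.74 + 0.1731×152.72 + 0.4513×92.68 = 99.1483 per 100,000.
Galbria: 0.1217×67.52 + 0.2538×134.50 + 0.1731×155.56 + 0.4513×147.96 = 136.0677 per 100,000.
Difference = 99.1483 − 136.0677 = -36.9194.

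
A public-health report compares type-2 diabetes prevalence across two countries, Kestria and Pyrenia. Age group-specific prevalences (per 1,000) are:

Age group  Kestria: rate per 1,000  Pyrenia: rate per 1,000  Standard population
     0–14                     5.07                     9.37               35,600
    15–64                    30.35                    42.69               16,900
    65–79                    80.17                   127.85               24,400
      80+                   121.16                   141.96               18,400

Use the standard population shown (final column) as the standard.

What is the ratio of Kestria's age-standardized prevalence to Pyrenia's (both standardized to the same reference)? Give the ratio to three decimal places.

Standard total = 95,300; weights = 0.3736, 0.1773, 0.2560, 0.1931.
Kestria: 0.3736×5.07 + 0.1773×30.35 + 0.2560×80.17 + 0.1931×121.16 = 51.1952 per 1,000.
Pyrenia: 0.3736×9.37 + 0.1773×42.69 + 0.2560×127.85 + 0.1931×141.96 = 71.2134 per 1,000.
Ratio = 51.1952 ÷ 71.2134 = 0.71890.

0.719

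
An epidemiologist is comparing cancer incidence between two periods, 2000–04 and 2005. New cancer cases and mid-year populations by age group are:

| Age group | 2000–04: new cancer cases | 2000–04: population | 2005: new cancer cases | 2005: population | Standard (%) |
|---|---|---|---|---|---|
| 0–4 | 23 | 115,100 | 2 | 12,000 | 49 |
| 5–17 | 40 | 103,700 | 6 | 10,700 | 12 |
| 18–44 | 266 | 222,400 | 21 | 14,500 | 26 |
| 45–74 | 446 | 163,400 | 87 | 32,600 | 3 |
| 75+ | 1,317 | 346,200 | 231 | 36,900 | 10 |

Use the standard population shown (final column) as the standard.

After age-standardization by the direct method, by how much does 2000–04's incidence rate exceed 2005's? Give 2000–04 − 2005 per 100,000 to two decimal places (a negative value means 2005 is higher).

-31.41

Age-specific rates per 100,000 for 2000–04: 19.98, 38.57, 119.60, 272.95, 380.42.
For 2005: 16.67, 56.07, 144.83, 266.87, 626.02.
Standard weights: 0.49, 0.12, 0.26, 0.03, 0.10.
2000–04: 0.4900×19.98 + 0.1200×38.57 + 0.2600×119.60 + 0.0300×272.95 + 0.1000×380.42 = 91.7474 per 100,000.
2005: 0.4900×16.67 + 0.1200×56.07 + 0.2600×144.83 + 0.0300×266.87 + 0.1000×626.02 = 123.1586 per 100,000.
Difference = 91.7474 − 123.1586 = -31.4111.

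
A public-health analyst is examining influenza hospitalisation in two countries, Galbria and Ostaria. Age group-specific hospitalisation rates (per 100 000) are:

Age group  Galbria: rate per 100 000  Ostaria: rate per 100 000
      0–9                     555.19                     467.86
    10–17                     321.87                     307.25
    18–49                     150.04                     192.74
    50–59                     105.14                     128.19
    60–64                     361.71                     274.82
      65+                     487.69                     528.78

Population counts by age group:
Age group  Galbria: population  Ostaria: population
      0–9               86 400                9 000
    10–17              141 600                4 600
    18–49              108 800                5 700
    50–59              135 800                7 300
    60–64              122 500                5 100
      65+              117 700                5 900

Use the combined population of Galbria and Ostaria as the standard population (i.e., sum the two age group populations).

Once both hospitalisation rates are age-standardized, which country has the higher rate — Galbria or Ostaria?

Galbria

Combined standard total = 750 400; weights = 0.1271, 0.1948, 0.1526, 0.1907, 0.1700, 0.1647.
Galbria: 0.1271×555.19 + 0.1948×321.87 + 0.1526×150.04 + 0.1907×105.14 + 0.1700×361.71 + 0.1647×487.69 = 318.0708 per 100 000.
Ostaria: 0.1271×467.86 + 0.1948×307.25 + 0.1526×192.74 + 0.1907×128.19 + 0.1700×274.82 + 0.1647×528.78 = 307.0239 per 100 000.
The crude rates (316.86 vs 323.93) would put Ostaria higher, but that reflects its age composition; once standardized to a common age structure, Galbria has the higher underlying rate.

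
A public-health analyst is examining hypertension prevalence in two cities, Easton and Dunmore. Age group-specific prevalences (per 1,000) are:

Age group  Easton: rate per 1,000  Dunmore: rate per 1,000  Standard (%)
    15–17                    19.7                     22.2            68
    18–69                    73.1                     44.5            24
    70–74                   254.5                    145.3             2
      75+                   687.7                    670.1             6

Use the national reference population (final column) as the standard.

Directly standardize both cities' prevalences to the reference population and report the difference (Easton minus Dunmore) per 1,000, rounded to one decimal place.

8.4

Standard weights: 0.68, 0.24, 0.02, 0.06.
Easton: 0.6800×19.7 + 0.2400×73.1 + 0.0200×254.5 + 0.0600×687.7 = 77.2920 per 1,000.
Dunmore: 0.6800×22.2 + 0.2400×44.5 + 0.0200×145.3 + 0.0600×670.1 = 68.8880 per 1,000.
Difference = 77.2920 − 68.8880 = 8.4040.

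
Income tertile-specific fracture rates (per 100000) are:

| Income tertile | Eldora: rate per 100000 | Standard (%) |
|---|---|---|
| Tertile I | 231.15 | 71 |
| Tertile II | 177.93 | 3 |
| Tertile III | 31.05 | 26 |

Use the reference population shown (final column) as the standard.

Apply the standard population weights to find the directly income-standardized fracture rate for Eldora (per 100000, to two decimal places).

177.53

Standard weights: 0.71, 0.03, 0.26.
Standardized rate: 0.7100×231.15 + 0.0300×177.93 + 0.2600×31.05 = 177.5274 per 100000.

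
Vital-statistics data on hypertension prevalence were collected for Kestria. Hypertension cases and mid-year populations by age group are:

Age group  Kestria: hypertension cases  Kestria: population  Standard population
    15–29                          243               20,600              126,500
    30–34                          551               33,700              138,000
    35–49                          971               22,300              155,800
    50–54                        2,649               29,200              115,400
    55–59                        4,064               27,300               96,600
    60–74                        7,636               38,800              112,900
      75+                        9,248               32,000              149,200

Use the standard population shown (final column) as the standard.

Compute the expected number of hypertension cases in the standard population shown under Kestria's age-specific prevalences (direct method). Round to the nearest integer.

100720

Age-specific rates per 1,000 for Kestria: 11.796, 16.350, 43.543, 90.719, 148.864, 196.804, 289.000.
Expected hypertension cases = Σ (standard pop × age-specific rate ÷ 1,000)
= 126,500×11.796/1,000 + 138,000×16.350/1,000 + 155,800×43.543/1,000 + 115,400×90.719/1,000 + 96,600×148.864/1,000 + 112,900×196.804/1,000 + 149,200×289.000/1,000
= 1492.21 + 2256.32 + 6783.94 + 10468.99 + 14380.31 + 22219.19 + 43118.80 = 100719.75.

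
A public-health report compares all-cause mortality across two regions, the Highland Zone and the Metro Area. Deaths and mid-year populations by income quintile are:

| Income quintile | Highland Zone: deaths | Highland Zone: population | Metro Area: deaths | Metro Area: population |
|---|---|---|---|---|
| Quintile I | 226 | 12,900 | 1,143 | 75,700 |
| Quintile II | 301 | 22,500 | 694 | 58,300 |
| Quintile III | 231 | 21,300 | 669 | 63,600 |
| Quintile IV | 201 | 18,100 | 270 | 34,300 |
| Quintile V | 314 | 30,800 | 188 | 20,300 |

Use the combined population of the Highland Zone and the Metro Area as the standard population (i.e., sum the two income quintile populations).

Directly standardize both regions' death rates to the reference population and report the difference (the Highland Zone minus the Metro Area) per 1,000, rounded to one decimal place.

Income-specific rates per 1,000 for the Highland Zone: 17.519, 13.378, 10.845, 11.105, 10.195.
For the Metro Area: 15.099, 11.904, 10.519, 7.872, 9.261.
Combined standard total = 357,800; weights = 0.2476, 0.2258, 0.2373, 0.1465, 0.1428.
The Highland Zone: 0.2476×17.519 + 0.2258×13.378 + 0.2373×10.845 + 0.1465×11.105 + 0.1428×10.195 = 13.0149 per 1,000.
The Metro Area: 0.2476×15.099 + 0.2258×11.904 + 0.2373×10.519 + 0.1465×7.872 + 0.1428×9.261 = 11.3985 per 1,000.
Difference = 13.0149 − 11.3985 = 1.6164.

1.6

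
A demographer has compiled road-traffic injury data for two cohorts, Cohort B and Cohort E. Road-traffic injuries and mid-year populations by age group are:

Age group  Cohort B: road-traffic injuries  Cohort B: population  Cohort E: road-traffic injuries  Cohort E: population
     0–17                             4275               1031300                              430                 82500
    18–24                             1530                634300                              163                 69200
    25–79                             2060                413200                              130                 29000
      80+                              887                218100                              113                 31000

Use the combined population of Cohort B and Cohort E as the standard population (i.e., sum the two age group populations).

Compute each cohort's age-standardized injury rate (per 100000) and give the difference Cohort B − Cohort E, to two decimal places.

-32.73

Age-specific rates per 100000 for Cohort B: 414.53, 241.21, 498.55, 406.69.
For Cohort E: 521.21, 235.55, 448.28, 364.52.
Combined standard total = 2508600; weights = 0.4440, 0.2804, 0.1763, 0.0993.
Cohort B: 0.4440×414.53 + 0.2804×241.21 + 0.1763×498.55 + 0.0993×406.69 = 379.9552 per 100000.
Cohort E: 0.4440×521.21 + 0.2804×235.55 + 0.1763×448.28 + 0.0993×364.52 = 412.6857 per 100000.
Difference = 379.9552 − 412.6857 = -32.7306.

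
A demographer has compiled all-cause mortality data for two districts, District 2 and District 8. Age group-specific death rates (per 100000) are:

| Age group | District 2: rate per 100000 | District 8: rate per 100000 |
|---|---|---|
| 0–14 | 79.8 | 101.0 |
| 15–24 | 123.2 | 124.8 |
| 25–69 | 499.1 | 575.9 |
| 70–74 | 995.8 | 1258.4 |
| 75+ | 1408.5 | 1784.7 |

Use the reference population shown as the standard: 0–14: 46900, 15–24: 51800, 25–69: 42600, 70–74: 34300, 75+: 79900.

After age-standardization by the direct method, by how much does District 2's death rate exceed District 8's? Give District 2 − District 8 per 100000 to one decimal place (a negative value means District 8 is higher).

Standard total = 255500; weights = 0.1836, 0.2027, 0.1667, 0.1342, 0.3127.
District 2: 0.1836×79.8 + 0.2027×123.2 + 0.1667×499.1 + 0.1342×995.8 + 0.3127×1408.5 = 696.9907 per 100000.
District 8: 0.1836×101.0 + 0.2027×124.8 + 0.1667×575.9 + 0.1342×1258.4 + 0.3127×1784.7 = 866.9101 per 100000.
Difference = 696.9907 − 866.9101 = -169.9194.

-169.9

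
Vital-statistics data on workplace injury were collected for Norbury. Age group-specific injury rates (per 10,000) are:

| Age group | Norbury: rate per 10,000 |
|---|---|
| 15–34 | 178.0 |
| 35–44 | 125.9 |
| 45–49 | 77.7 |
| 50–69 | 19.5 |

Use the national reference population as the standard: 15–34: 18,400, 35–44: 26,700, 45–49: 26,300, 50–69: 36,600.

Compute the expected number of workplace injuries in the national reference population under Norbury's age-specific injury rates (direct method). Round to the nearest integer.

939

Expected workplace injuries = Σ (standard pop × age-specific rate ÷ 10,000)
= 18,400×178.0/10,000 + 26,700×125.9/10,000 + 26,300×77.7/10,000 + 36,600×19.5/10,000
= 327.52 + 336.15 + 204.35 + 71.37 = 939.39.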